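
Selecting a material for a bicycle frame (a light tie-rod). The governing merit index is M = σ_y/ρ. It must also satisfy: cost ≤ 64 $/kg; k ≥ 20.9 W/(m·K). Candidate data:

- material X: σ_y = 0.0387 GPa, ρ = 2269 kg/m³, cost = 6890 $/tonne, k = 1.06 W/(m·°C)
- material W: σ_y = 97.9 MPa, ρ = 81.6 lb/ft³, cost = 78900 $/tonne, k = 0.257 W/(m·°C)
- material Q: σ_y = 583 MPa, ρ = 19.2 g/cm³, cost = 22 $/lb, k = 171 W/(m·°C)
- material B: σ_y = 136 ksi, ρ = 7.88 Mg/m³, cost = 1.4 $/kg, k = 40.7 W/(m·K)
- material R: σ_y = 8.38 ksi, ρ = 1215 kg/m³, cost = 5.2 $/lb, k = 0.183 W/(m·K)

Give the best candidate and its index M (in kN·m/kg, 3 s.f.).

material B, M = 119 kN·m/kg

Screen on constraints: cost ≤ 64 $/kg; k ≥ 20.9 W/(m·K). Survivors: material Q, material B.
Putting every candidate on a common basis:
  material Q: σ_y = 583.0 MPa, ρ = 19200 kg/m³
  material B: σ_y = 937.7 MPa, ρ = 7880 kg/m³
  material B: M = 119 kN·m/kg
  material Q: M = 30.4 kN·m/kg
Material B has the largest M.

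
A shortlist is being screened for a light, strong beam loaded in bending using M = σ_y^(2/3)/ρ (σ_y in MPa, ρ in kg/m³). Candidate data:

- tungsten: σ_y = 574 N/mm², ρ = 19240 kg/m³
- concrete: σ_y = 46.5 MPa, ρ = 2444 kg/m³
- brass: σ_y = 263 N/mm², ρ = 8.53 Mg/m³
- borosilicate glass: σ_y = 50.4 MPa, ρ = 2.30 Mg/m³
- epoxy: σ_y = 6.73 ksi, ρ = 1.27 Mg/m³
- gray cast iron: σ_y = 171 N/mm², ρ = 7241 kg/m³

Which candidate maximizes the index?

epoxy

Convert each candidate to consistent units, then evaluate M:
  tungsten: σ_y = 574.0 MPa, ρ = 19240 kg/m³
  concrete: σ_y = 46.50 MPa, ρ = 2444 kg/m³
  brass: σ_y = 263.0 MPa, ρ = 8530 kg/m³
  borosilicate glass: σ_y = 50.40 MPa, ρ = 2300 kg/m³
  epoxy: σ_y = 46.40 MPa, ρ = 1270 kg/m³
  gray cast iron: σ_y = 171.0 MPa, ρ = 7241 kg/m³
  epoxy: M = 10.2×10⁻³
  borosilicate glass: M = 5.93×10⁻³
  concrete: M = 5.29×10⁻³
  brass: M = 4.81×10⁻³
  gray cast iron: M = 4.25×10⁻³
  tungsten: M = 3.59×10⁻³
Epoxy has the largest M.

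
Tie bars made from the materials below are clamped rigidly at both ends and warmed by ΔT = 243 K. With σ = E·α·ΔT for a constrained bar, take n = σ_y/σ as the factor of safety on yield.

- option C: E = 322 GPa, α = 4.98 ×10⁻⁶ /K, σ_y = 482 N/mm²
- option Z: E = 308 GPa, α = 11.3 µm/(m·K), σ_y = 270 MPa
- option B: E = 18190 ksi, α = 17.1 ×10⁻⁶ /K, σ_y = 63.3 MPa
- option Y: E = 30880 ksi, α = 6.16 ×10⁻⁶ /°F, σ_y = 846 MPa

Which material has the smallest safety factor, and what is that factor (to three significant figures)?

option B, n = 0.121

Per material, after unit conversion:
  option C: E = 322.0, α = 4.98, σ_y = 482.0 → σ = 390 MPa, n = 1.24
  option Z: E = 308.0, α = 11.3, σ_y = 270.0 → σ = 846 MPa, n = 0.319
  option B: E = 125.4, α = 17.1, σ_y = 63.30 → σ = 521 MPa, n = 0.121
  option Y: E = 212.9, α = 11.1, σ_y = 846.0 → σ = 574 MPa, n = 1.47
The minimum is option B at n = 0.121.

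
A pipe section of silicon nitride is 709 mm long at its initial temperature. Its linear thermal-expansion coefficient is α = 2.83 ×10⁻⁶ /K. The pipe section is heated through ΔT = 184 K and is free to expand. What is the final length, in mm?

ΔL = α·L₀·ΔT = 2.83×10⁻⁶ × 709 mm × 184.0 K = 0.369 mm.
L = L₀ + ΔL = 709 + 0.369 = 709.37 mm.

709.37 mm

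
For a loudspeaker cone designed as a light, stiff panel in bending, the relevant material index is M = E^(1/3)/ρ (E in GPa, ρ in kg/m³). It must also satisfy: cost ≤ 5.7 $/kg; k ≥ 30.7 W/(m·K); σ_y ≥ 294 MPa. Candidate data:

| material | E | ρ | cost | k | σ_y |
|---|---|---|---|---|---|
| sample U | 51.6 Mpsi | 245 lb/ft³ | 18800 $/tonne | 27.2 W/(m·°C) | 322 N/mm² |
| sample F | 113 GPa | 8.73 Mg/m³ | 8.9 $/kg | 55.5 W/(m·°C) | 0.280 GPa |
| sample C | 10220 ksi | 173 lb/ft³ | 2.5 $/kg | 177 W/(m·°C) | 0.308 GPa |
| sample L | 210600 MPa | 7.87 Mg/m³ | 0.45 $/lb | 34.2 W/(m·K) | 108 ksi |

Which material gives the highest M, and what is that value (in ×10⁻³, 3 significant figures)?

Screen on constraints: cost ≤ 5.7 $/kg; k ≥ 30.7 W/(m·K); σ_y ≥ 294 MPa. Survivors: sample C, sample L.
In SI units:
  sample C: E = 70.46 GPa, ρ = 2771 kg/m³
  sample L: E = 210.6 GPa, ρ = 7870 kg/m³
  sample C: M = 1.49×10⁻³
  sample L: M = 0.756×10⁻³
Sample C ranks first.

sample C, M = 1.49×10⁻³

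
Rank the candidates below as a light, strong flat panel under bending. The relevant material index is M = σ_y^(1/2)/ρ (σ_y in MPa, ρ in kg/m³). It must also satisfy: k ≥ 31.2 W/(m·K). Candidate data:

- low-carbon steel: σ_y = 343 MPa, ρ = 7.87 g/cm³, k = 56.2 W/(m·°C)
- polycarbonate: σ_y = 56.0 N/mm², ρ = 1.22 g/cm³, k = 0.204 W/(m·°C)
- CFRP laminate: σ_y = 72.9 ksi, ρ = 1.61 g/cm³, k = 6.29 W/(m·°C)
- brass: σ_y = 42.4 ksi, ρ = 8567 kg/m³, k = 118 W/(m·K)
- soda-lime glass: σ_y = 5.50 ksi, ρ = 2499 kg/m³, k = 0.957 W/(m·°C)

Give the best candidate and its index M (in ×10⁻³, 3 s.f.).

low-carbon steel, M = 2.35×10⁻³

Screen on constraints: k ≥ 31.2 W/(m·K). Survivors: low-carbon steel, brass.
In SI units:
  low-carbon steel: σ_y = 343.0 MPa, ρ = 7870 kg/m³
  brass: σ_y = 292.3 MPa, ρ = 8567 kg/m³
  low-carbon steel: M = 2.35×10⁻³
  brass: M = 2.00×10⁻³
Low-carbon steel ranks first.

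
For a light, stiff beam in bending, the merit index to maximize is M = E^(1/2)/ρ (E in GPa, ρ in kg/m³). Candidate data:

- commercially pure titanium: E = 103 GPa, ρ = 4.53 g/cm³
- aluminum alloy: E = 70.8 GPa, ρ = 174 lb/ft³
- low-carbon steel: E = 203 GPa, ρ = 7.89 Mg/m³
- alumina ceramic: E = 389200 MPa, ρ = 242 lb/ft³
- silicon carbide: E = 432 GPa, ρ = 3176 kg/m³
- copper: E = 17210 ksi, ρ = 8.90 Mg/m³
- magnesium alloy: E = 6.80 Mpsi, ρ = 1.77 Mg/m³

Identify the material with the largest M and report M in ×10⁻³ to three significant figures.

Normalizing units and computing the index:
  commercially pure titanium: E = 103.0 GPa, ρ = 4530 kg/m³
  aluminum alloy: E = 70.80 GPa, ρ = 2787 kg/m³
  low-carbon steel: E = 203.0 GPa, ρ = 7890 kg/m³
  alumina ceramic: E = 389.2 GPa, ρ = 3876 kg/m³
  silicon carbide: E = 432.0 GPa, ρ = 3176 kg/m³
  copper: E = 118.7 GPa, ρ = 8900 kg/m³
  magnesium alloy: E = 46.88 GPa, ρ = 1770 kg/m³
  silicon carbide: M = 6.54×10⁻³
  alumina ceramic: M = 5.09×10⁻³
  magnesium alloy: M = 3.87×10⁻³
  aluminum alloy: M = 3.02×10⁻³
  commercially pure titanium: M = 2.24×10⁻³
  low-carbon steel: M = 1.81×10⁻³
  copper: M = 1.22×10⁻³
Highest index: silicon carbide.

silicon carbide, M = 6.54×10⁻³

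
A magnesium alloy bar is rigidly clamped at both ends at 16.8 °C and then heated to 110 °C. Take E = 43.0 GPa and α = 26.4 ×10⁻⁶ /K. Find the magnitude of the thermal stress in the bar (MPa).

106 MPa

ΔT = 93.20 K. Constrained thermal stress σ = E·α·ΔT = 43.00×10³ MPa × 26.4×10⁻⁶ × 93.20 = 106 MPa (compressive).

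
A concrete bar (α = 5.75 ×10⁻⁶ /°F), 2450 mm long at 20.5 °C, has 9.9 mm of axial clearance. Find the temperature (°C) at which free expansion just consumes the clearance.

411 °C

α = 5.75×10⁻⁶/°F × 9/5 = 10.3×10⁻⁶/K.
α·L₀·ΔT = 9.9 mm ⇒ ΔT = 9.9 / (10.3×10⁻⁶ × 2450.0) = 390.4 K.
T = 20.5 + 390.4 = 410.9 °C.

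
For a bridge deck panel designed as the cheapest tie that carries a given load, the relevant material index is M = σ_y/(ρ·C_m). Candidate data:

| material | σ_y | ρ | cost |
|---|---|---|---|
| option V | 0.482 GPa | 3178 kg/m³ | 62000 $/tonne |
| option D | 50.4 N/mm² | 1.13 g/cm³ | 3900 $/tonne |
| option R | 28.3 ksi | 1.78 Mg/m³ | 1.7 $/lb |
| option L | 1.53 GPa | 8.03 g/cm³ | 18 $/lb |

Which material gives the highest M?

option R

Putting every candidate on a common basis:
  option V: σ_y = 482.0 MPa, ρ = 3178 kg/m³, cost = 62.00 $/kg
  option D: σ_y = 50.40 MPa, ρ = 1130 kg/m³, cost = 3.900 $/kg
  option R: σ_y = 195.1 MPa, ρ = 1780 kg/m³, cost = 3.748 $/kg
  option L: σ_y = 1530 MPa, ρ = 8030 kg/m³, cost = 39.68 $/kg
  option R: M = 29.2 kN·m per $
  option D: M = 11.4 kN·m per $
  option L: M = 4.80 kN·m per $
  option V: M = 2.45 kN·m per $
The maximum is for option R.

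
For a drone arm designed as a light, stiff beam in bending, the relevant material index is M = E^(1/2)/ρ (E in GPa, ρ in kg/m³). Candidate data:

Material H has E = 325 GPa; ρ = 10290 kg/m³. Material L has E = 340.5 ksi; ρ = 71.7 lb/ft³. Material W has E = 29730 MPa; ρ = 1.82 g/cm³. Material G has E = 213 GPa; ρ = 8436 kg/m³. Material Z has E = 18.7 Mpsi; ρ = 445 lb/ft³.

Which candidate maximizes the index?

Normalizing units and computing the index:
  material H: E = 325.0 GPa, ρ = 10290 kg/m³
  material L: E = 2.348 GPa, ρ = 1149 kg/m³
  material W: E = 29.73 GPa, ρ = 1820 kg/m³
  material G: E = 213.0 GPa, ρ = 8436 kg/m³
  material Z: E = 128.9 GPa, ρ = 7128 kg/m³
  material W: M = 3.00×10⁻³
  material H: M = 1.75×10⁻³
  material G: M = 1.73×10⁻³
  material Z: M = 1.59×10⁻³
  material L: M = 1.33×10⁻³
Material W ranks first.

material W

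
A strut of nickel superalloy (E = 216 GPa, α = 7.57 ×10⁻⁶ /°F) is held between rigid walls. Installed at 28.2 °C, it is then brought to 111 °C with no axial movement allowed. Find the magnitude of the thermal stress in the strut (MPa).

α = 7.57×10⁻⁶/°F × 9/5 = 13.6×10⁻⁶/K.
ΔT = 82.80 K. Constrained thermal stress σ = E·α·ΔT = 216.0×10³ MPa × 13.6×10⁻⁶ × 82.80 = 244 MPa (compressive).

244 MPa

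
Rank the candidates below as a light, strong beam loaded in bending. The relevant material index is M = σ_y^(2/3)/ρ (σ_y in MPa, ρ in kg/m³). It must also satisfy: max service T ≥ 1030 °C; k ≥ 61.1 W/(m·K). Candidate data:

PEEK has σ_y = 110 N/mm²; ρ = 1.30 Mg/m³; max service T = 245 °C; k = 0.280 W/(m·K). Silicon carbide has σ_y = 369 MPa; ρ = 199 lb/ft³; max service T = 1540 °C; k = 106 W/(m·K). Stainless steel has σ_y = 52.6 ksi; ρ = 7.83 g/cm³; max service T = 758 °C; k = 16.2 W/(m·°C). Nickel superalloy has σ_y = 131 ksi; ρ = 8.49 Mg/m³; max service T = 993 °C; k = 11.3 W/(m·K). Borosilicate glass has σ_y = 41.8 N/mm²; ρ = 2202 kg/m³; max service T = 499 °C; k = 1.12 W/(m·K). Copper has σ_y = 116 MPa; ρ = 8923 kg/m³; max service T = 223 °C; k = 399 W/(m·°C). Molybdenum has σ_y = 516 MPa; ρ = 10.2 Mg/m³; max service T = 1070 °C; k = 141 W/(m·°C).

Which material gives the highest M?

Screen on constraints: max service T ≥ 1030 °C; k ≥ 61.1 W/(m·K). Survivors: silicon carbide, molybdenum.
Normalizing units and computing the index:
  silicon carbide: σ_y = 369.0 MPa, ρ = 3188 kg/m³
  molybdenum: σ_y = 516.0 MPa, ρ = 10200 kg/m³
  silicon carbide: M = 16.1×10⁻³
  molybdenum: M = 6.31×10⁻³
Highest index: silicon carbide.

silicon carbide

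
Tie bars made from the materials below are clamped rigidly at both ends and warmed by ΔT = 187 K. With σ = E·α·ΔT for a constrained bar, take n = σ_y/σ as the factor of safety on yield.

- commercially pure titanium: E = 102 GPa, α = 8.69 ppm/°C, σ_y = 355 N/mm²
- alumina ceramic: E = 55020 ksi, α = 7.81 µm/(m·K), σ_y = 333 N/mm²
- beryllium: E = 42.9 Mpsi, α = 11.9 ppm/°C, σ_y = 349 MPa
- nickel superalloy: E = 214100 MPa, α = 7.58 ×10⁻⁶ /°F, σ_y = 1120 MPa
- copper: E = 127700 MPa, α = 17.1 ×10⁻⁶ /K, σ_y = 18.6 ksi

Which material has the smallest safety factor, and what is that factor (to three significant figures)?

copper, n = 0.314

Per material, after unit conversion:
  commercially pure titanium: E = 102.0, α = 8.69, σ_y = 355.0 → σ = 166 MPa, n = 2.14
  alumina ceramic: E = 379.3, α = 7.81, σ_y = 333.0 → σ = 554 MPa, n = 0.601
  beryllium: E = 295.8, α = 11.9, σ_y = 349.0 → σ = 658 MPa, n = 0.530
  nickel superalloy: E = 214.1, α = 13.6, σ_y = 1120 → σ = 546 MPa, n = 2.05
  copper: E = 127.7, α = 17.1, σ_y = 128.2 → σ = 408 MPa, n = 0.314
Smallest n: copper with n = 0.314.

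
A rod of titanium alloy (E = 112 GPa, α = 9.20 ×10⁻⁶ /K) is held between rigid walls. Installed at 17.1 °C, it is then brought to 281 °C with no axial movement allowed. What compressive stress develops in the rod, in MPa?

272 MPa

ΔT = 263.9 K. Constrained thermal stress σ = E·α·ΔT = 112.0×10³ MPa × 9.20×10⁻⁶ × 263.9 = 272 MPa (compressive).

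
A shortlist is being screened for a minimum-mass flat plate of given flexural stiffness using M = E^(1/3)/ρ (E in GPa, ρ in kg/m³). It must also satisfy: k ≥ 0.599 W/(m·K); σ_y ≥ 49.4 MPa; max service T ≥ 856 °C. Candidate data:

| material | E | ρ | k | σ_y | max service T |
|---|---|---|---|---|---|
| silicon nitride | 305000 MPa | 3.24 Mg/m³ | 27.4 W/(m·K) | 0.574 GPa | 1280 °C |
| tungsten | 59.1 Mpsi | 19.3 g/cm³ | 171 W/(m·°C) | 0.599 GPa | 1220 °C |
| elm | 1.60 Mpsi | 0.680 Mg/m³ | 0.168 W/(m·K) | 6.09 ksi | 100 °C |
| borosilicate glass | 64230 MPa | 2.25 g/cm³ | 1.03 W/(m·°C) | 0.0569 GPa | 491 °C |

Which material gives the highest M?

Screen on constraints: k ≥ 0.599 W/(m·K); σ_y ≥ 49.4 MPa; max service T ≥ 856 °C. Survivors: silicon nitride, tungsten.
After converting to SI:
  silicon nitride: E = 305.0 GPa, ρ = 3240 kg/m³
  tungsten: E = 407.5 GPa, ρ = 19300 kg/m³
  silicon nitride: M = 2.08×10⁻³
  tungsten: M = 0.384×10⁻³
Silicon nitride has the largest M.

silicon nitride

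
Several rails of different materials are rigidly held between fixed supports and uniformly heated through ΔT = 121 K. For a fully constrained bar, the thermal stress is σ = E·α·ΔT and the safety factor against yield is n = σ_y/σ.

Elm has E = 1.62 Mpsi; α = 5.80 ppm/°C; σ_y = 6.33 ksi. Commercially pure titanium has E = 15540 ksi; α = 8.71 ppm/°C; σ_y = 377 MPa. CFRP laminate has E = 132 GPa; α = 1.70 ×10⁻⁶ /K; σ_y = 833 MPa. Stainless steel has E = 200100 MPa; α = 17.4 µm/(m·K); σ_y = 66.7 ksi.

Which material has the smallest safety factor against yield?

Converting E to GPa, α to ×10⁻⁶/K, σ_y to MPa, then σ and n for each:
  elm: E = 11.17, α = 5.80, σ_y = 43.64 → σ = 7.84 MPa, n = 5.57
  commercially pure titanium: E = 107.1, α = 8.71, σ_y = 377.0 → σ = 113 MPa, n = 3.34
  CFRP laminate: E = 132.0, α = 1.70, σ_y = 833.0 → σ = 27.2 MPa, n = 30.7
  stainless steel: E = 200.1, α = 17.4, σ_y = 459.9 → σ = 421 MPa, n = 1.09
The minimum is stainless steel at n = 1.09.

stainless steel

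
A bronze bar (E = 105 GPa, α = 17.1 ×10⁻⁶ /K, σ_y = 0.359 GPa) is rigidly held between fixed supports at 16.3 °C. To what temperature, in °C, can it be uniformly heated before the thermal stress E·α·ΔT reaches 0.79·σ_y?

σ_y = 0.359 GPa = 359.0 MPa.
E·α·ΔT = 283.6 MPa ⇒ ΔT = 283.6 / (105.0×10³ × 17.1×10⁻⁶) = 158.0 K.
T = 16.3 + 158.0 = 174.3 °C.

174 °C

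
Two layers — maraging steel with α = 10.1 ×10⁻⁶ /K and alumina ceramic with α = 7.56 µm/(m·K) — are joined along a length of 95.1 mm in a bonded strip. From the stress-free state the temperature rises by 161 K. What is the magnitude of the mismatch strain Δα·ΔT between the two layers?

Δα = |10.1 − 7.56|×10⁻⁶/K = 2.54×10⁻⁶/K.
Mismatch strain = Δα·ΔT = 2.54×10⁻⁶ × 161.0 = 4.09×10⁻⁴.

4.09×10⁻⁴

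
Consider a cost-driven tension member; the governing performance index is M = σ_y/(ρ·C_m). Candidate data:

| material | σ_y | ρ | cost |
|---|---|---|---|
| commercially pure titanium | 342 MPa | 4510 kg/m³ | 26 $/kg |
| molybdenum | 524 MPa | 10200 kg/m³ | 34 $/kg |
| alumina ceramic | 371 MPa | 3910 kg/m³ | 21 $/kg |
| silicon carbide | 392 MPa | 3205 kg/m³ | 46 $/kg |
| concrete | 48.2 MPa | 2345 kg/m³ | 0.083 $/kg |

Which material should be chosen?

Per-candidate index values:
  concrete: M = 248 kN·m per $
  alumina ceramic: M = 4.52 kN·m per $
  commercially pure titanium: M = 2.92 kN·m per $
  silicon carbide: M = 2.66 kN·m per $
  molybdenum: M = 1.51 kN·m per $
Highest index: concrete.

concrete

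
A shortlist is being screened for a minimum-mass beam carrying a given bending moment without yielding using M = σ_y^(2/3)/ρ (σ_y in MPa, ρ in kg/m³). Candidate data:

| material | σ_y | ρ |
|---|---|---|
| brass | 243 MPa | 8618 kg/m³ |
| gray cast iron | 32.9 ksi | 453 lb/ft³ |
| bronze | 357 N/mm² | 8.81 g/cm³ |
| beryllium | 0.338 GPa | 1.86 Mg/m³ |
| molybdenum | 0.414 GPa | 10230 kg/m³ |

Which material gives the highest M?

Convert each candidate to consistent units, then evaluate M:
  brass: σ_y = 243.0 MPa, ρ = 8618 kg/m³
  gray cast iron: σ_y = 226.8 MPa, ρ = 7256 kg/m³
  bronze: σ_y = 357.0 MPa, ρ = 8810 kg/m³
  beryllium: σ_y = 338.0 MPa, ρ = 1860 kg/m³
  molybdenum: σ_y = 414.0 MPa, ρ = 10230 kg/m³
  beryllium: M = 26.1×10⁻³
  bronze: M = 5.71×10⁻³
  molybdenum: M = 5.43×10⁻³
  gray cast iron: M = 5.13×10⁻³
  brass: M = 4.52×10⁻³
Highest index: beryllium.

beryllium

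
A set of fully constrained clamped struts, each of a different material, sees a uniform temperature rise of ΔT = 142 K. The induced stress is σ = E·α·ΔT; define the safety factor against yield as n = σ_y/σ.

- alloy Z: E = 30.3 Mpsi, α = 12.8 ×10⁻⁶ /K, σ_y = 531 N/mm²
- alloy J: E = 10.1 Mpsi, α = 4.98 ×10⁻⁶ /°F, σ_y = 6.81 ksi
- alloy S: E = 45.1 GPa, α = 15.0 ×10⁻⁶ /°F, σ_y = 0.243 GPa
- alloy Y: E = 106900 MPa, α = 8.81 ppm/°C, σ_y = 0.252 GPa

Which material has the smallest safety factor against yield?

With everything in SI (GPa, ×10⁻⁶/K, MPa):
  alloy Z: E = 208.9, α = 12.8, σ_y = 531.0 → σ = 380 MPa, n = 1.40
  alloy J: E = 69.64, α = 8.96, σ_y = 46.95 → σ = 88.6 MPa, n = 0.530
  alloy S: E = 45.10, α = 27.0, σ_y = 243.0 → σ = 173 MPa, n = 1.41
  alloy Y: E = 106.9, α = 8.81, σ_y = 252.0 → σ = 134 MPa, n = 1.88
Smallest n: alloy J with n = 0.530.

alloy J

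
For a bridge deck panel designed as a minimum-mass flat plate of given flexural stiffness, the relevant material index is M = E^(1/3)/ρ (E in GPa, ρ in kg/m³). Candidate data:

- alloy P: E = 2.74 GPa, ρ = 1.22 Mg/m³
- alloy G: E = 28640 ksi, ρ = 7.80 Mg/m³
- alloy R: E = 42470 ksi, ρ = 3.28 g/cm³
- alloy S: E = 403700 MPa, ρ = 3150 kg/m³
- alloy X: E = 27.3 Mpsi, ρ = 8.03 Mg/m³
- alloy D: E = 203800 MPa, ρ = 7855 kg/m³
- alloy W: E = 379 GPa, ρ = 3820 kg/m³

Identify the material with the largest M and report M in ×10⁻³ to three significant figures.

alloy S, M = 2.35×10⁻³

Normalizing units and computing the index:
  alloy P: E = 2.740 GPa, ρ = 1220 kg/m³
  alloy G: E = 197.5 GPa, ρ = 7800 kg/m³
  alloy R: E = 292.8 GPa, ρ = 3280 kg/m³
  alloy S: E = 403.7 GPa, ρ = 3150 kg/m³
  alloy X: E = 188.2 GPa, ρ = 8030 kg/m³
  alloy D: E = 203.8 GPa, ρ = 7855 kg/m³
  alloy W: E = 379.0 GPa, ρ = 3820 kg/m³
  alloy S: M = 2.35×10⁻³
  alloy R: M = 2.02×10⁻³
  alloy W: M = 1.89×10⁻³
  alloy P: M = 1.15×10⁻³
  alloy D: M = 0.749×10⁻³
  alloy G: M = 0.747×10⁻³
  alloy X: M = 0.714×10⁻³
The maximum is for alloy S.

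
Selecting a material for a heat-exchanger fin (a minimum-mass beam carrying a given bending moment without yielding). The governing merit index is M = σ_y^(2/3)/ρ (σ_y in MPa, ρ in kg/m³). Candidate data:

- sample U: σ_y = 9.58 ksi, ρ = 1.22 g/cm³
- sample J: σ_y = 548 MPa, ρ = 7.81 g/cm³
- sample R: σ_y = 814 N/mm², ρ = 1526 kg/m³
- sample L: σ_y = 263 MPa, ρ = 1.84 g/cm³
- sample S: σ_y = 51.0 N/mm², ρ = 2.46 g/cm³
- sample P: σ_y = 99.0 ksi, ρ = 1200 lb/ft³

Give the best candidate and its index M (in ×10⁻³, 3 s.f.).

sample R, M = 57.1×10⁻³

After converting to SI:
  sample U: σ_y = 66.05 MPa, ρ = 1220 kg/m³
  sample J: σ_y = 548.0 MPa, ρ = 7810 kg/m³
  sample R: σ_y = 814.0 MPa, ρ = 1526 kg/m³
  sample L: σ_y = 263.0 MPa, ρ = 1840 kg/m³
  sample S: σ_y = 51.00 MPa, ρ = 2460 kg/m³
  sample P: σ_y = 682.6 MPa, ρ = 19220 kg/m³
  sample R: M = 57.1×10⁻³
  sample L: M = 22.3×10⁻³
  sample U: M = 13.4×10⁻³
  sample J: M = 8.57×10⁻³
  sample S: M = 5.59×10⁻³
  sample P: M = 4.03×10⁻³
Sample R ranks first.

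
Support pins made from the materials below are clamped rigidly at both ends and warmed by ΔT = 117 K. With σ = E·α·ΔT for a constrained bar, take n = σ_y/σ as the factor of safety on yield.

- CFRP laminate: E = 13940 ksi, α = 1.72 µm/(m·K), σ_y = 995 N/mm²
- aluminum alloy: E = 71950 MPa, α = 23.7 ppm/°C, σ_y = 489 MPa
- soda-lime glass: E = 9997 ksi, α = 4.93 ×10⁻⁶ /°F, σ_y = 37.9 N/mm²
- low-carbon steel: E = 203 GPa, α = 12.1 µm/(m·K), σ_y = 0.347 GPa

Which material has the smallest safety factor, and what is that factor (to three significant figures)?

In consistent units (E in GPa, α in ×10⁻⁶/K, σ_y in MPa):
  CFRP laminate: E = 96.11, α = 1.72, σ_y = 995.0 → σ = 19.3 MPa, n = 51.4
  aluminum alloy: E = 71.95, α = 23.7, σ_y = 489.0 → σ = 200 MPa, n = 2.45
  soda-lime glass: E = 68.93, α = 8.87, σ_y = 37.90 → σ = 71.6 MPa, n = 0.530
  low-carbon steel: E = 203.0, α = 12.1, σ_y = 347.0 → σ = 287 MPa, n = 1.21
Soda-lime glass has the lowest safety factor, n = 0.530.

soda-lime glass, n = 0.530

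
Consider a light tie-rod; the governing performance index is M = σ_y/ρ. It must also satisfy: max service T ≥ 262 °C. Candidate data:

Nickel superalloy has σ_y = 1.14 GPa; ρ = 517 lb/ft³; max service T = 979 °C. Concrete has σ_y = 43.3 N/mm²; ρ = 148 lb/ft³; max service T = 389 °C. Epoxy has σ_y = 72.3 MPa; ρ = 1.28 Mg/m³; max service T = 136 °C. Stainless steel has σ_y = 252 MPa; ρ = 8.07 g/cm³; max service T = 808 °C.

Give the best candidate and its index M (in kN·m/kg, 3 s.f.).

nickel superalloy, M = 138 kN·m/kg

Screen on constraints: max service T ≥ 262 °C. Survivors: nickel superalloy, concrete, stainless steel.
In SI units:
  nickel superalloy: σ_y = 1140 MPa, ρ = 8282 kg/m³
  concrete: σ_y = 43.30 MPa, ρ = 2371 kg/m³
  stainless steel: σ_y = 252.0 MPa, ρ = 8070 kg/m³
  nickel superalloy: M = 138 kN·m/kg
  stainless steel: M = 31.2 kN·m/kg
  concrete: M = 18.3 kN·m/kg
Nickel superalloy ranks first.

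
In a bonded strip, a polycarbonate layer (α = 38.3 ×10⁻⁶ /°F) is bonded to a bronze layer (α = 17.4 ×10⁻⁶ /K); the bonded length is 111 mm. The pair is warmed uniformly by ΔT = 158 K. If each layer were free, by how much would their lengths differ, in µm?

904 µm

polycarbonate: α = 38.3×10⁻⁶/°F × 9/5 = 68.9×10⁻⁶/K.
Δα = |68.9 − 17.4|×10⁻⁶/K = 51.5×10⁻⁶/K.
ΔL_mismatch = Δα·L·ΔT = 51.5×10⁻⁶ × 111.0 mm × 158.0 K = 904 µm.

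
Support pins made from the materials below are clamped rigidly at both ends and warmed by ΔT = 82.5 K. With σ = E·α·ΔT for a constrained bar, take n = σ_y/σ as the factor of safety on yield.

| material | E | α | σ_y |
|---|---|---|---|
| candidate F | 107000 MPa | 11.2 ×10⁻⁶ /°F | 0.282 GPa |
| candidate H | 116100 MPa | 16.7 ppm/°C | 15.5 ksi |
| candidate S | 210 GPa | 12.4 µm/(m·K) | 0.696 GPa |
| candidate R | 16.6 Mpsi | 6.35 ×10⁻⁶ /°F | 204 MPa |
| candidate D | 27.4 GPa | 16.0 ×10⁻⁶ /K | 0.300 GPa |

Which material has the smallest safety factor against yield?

In consistent units (E in GPa, α in ×10⁻⁶/K, σ_y in MPa):
  candidate F: E = 107.0, α = 20.2, σ_y = 282.0 → σ = 178 MPa, n = 1.58
  candidate H: E = 116.1, α = 16.7, σ_y = 106.9 → σ = 160 MPa, n = 0.668
  candidate S: E = 210.0, α = 12.4, σ_y = 696.0 → σ = 215 MPa, n = 3.24
  candidate R: E = 114.5, α = 11.4, σ_y = 204.0 → σ = 108 MPa, n = 1.89
  candidate D: E = 27.40, α = 16.0, σ_y = 300.0 → σ = 36.2 MPa, n = 8.29
Candidate H has the lowest safety factor, n = 0.668.

candidate H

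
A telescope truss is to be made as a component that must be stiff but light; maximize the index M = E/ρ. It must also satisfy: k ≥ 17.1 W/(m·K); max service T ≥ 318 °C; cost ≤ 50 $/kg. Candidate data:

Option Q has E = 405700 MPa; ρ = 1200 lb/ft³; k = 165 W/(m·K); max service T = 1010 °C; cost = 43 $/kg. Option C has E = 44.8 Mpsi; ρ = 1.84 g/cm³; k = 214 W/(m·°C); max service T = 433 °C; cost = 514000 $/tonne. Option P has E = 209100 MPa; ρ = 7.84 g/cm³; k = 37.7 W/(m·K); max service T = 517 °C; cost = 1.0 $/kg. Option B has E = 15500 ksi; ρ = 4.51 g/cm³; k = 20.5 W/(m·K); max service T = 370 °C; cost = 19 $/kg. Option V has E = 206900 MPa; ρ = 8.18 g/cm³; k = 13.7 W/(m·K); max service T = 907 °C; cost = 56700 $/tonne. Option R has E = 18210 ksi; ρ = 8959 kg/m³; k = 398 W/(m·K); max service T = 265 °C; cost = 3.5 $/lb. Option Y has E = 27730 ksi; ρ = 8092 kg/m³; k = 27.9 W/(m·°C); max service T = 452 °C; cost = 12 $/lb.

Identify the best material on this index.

Screen on constraints: k ≥ 17.1 W/(m·K); max service T ≥ 318 °C; cost ≤ 50 $/kg. Survivors: option Q, option P, option B, option Y.
Convert each candidate to consistent units, then evaluate M:
  option Q: E = 405.7 GPa, ρ = 19220 kg/m³
  option P: E = 209.1 GPa, ρ = 7840 kg/m³
  option B: E = 106.9 GPa, ρ = 4510 kg/m³
  option Y: E = 191.2 GPa, ρ = 8092 kg/m³
  option P: M = 26.7 MN·m/kg
  option B: M = 23.7 MN·m/kg
  option Y: M = 23.6 MN·m/kg
  option Q: M = 21.1 MN·m/kg
Highest index: option P.

option P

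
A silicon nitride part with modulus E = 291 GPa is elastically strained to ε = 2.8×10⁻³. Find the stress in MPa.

815 MPa

σ = E·ε = 291000 MPa × 2.8×10⁻³ = 815 MPa.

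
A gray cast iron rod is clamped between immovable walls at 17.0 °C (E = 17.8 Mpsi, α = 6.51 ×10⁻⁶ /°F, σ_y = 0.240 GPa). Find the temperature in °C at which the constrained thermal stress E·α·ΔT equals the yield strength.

184 °C

E = 17.8 Mpsi = 122.7 GPa.
α = 6.51×10⁻⁶/°F × 9/5 = 11.7×10⁻⁶/K.
σ_y = 0.240 GPa = 240.0 MPa.
E·α·ΔT = 240.0 MPa ⇒ ΔT = 240.0 / (122.7×10³ × 11.7×10⁻⁶) = 166.9 K.
T = 17.0 + 166.9 = 183.9 °C.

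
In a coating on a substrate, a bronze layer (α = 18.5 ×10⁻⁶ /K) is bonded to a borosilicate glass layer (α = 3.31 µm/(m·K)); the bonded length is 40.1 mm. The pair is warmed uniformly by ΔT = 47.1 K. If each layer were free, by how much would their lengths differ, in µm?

28.7 µm

Δα = |18.5 − 3.31|×10⁻⁶/K = 15.2×10⁻⁶/K.
ΔL_mismatch = Δα·L·ΔT = 15.2×10⁻⁶ × 40.1 mm × 47.1 K = 28.7 µm.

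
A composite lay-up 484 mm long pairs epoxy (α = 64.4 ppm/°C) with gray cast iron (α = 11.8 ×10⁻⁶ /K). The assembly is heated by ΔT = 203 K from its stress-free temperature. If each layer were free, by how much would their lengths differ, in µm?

Δα = |64.4 − 11.8|×10⁻⁶/K = 52.6×10⁻⁶/K.
ΔL_mismatch = Δα·L·ΔT = 52.6×10⁻⁶ × 484.0 mm × 203.0 K = 5170 µm.

5170 µm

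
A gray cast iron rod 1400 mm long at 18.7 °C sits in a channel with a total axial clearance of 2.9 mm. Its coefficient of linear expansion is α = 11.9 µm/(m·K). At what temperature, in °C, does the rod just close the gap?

α·L₀·ΔT = 2.9 mm ⇒ ΔT = 2.9 / (11.9×10⁻⁶ × 1400.0) = 174.1 K.
T = 18.7 + 174.1 = 192.8 °C.

193 °C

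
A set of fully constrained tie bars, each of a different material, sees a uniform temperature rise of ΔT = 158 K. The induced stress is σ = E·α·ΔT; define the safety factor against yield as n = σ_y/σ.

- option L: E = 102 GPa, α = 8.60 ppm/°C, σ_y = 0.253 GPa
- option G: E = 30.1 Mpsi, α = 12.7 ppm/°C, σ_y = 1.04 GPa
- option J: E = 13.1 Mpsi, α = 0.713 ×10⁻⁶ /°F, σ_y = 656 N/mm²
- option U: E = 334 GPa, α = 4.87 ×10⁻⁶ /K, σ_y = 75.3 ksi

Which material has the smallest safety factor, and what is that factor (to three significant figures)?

With everything in SI (GPa, ×10⁻⁶/K, MPa):
  option L: E = 102.0, α = 8.60, σ_y = 253.0 → σ = 139 MPa, n = 1.83
  option G: E = 207.5, α = 12.7, σ_y = 1040 → σ = 416 MPa, n = 2.50
  option J: E = 90.32, α = 1.28, σ_y = 656.0 → σ = 18.3 MPa, n = 35.8
  option U: E = 334.0, α = 4.87, σ_y = 519.2 → σ = 257 MPa, n = 2.02
The minimum is option L at n = 1.83.

option L, n = 1.83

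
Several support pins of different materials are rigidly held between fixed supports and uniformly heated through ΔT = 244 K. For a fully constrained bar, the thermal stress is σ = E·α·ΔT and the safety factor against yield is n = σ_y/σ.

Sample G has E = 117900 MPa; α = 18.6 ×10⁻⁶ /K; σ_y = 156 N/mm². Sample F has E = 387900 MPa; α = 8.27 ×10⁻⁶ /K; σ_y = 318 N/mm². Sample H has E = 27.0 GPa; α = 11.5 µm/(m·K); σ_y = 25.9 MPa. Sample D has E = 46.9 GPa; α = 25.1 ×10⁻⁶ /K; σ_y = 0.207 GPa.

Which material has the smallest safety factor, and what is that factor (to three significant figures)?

Per material, after unit conversion:
  sample G: E = 117.9, α = 18.6, σ_y = 156.0 → σ = 535 MPa, n = 0.292
  sample F: E = 387.9, α = 8.27, σ_y = 318.0 → σ = 783 MPa, n = 0.406
  sample H: E = 27.00, α = 11.5, σ_y = 25.90 → σ = 75.8 MPa, n = 0.342
  sample D: E = 46.90, α = 25.1, σ_y = 207.0 → σ = 287 MPa, n = 0.721
Sample G has the lowest safety factor, n = 0.292.

sample G, n = 0.292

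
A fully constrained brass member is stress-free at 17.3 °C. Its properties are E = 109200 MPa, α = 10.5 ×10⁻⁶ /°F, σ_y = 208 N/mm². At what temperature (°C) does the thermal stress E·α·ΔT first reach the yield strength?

E = 109200 MPa = 109.2 GPa.
α = 10.5×10⁻⁶/°F × 9/5 = 18.9×10⁻⁶/K.
σ_y = 208 N/mm² = 208.0 MPa.
E·α·ΔT = 208.0 MPa ⇒ ΔT = 208.0 / (109.2×10³ × 18.9×10⁻⁶) = 100.8 K.
T = 17.3 + 100.8 = 118.1 °C.

118 °C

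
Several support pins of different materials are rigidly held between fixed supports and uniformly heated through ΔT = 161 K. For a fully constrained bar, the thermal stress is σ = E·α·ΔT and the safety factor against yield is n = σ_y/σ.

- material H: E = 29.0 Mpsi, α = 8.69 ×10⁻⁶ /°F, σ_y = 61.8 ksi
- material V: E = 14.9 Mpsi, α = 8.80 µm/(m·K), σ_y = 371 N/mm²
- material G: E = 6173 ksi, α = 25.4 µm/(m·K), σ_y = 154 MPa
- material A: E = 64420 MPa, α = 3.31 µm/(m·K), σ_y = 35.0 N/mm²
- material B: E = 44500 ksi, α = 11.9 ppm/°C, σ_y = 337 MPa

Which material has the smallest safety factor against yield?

material B

Converting E to GPa, α to ×10⁻⁶/K, σ_y to MPa, then σ and n for each:
  material H: E = 199.9, α = 15.6, σ_y = 426.1 → σ = 504 MPa, n = 0.846
  material V: E = 102.7, α = 8.80, σ_y = 371.0 → σ = 146 MPa, n = 2.55
  material G: E = 42.56, α = 25.4, σ_y = 154.0 → σ = 174 MPa, n = 0.885
  material A: E = 64.42, α = 3.31, σ_y = 35.00 → σ = 34.3 MPa, n = 1.02
  material B: E = 306.8, α = 11.9, σ_y = 337.0 → σ = 588 MPa, n = 0.573
The minimum is material B at n = 0.573.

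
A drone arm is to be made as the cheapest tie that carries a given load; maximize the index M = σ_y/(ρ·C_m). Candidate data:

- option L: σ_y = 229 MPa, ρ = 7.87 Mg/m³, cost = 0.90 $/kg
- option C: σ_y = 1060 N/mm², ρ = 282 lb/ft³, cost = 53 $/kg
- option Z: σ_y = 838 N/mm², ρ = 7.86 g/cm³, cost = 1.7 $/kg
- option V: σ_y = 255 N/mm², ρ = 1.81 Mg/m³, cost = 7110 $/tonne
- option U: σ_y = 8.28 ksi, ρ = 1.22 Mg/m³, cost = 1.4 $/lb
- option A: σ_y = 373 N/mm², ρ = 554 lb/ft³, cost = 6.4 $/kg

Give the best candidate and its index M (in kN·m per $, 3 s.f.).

Convert each candidate to consistent units, then evaluate M:
  option L: σ_y = 229.0 MPa, ρ = 7870 kg/m³, cost = 0.9000 $/kg
  option C: σ_y = 1060 MPa, ρ = 4517 kg/m³, cost = 53.00 $/kg
  option Z: σ_y = 838.0 MPa, ρ = 7860 kg/m³, cost = 1.700 $/kg
  option V: σ_y = 255.0 MPa, ρ = 1810 kg/m³, cost = 7.110 $/kg
  option U: σ_y = 57.09 MPa, ρ = 1220 kg/m³, cost = 3.086 $/kg
  option A: σ_y = 373.0 MPa, ρ = 8874 kg/m³, cost = 6.400 $/kg
  option Z: M = 62.7 kN·m per $
  option L: M = 32.3 kN·m per $
  option V: M = 19.8 kN·m per $
  option U: M = 15.2 kN·m per $
  option A: M = 6.57 kN·m per $
  option C: M = 4.43 kN·m per $
The maximum is for option Z.

option Z, M = 62.7 kN·m per $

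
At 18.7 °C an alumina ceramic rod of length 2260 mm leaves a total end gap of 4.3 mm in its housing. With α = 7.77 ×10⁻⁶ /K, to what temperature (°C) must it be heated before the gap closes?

α·L₀·ΔT = 4.3 mm ⇒ ΔT = 4.3 / (7.77×10⁻⁶ × 2260.0) = 244.9 K.
T = 18.7 + 244.9 = 263.6 °C.

264 °C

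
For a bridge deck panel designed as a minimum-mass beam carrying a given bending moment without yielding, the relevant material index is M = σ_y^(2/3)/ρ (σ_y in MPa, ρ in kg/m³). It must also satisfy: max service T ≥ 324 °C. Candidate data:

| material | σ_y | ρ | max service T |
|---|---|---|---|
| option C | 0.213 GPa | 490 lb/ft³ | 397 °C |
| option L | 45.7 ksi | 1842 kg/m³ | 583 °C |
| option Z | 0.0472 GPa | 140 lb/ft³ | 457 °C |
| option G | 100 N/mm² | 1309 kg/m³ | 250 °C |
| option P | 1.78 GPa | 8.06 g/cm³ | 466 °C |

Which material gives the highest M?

Screen on constraints: max service T ≥ 324 °C. Survivors: option C, option L, option Z, option P.
Putting every candidate on a common basis:
  option C: σ_y = 213.0 MPa, ρ = 7849 kg/m³
  option L: σ_y = 315.1 MPa, ρ = 1842 kg/m³
  option Z: σ_y = 47.20 MPa, ρ = 2243 kg/m³
  option P: σ_y = 1780 MPa, ρ = 8060 kg/m³
  option L: M = 25.1×10⁻³
  option P: M = 18.2×10⁻³
  option Z: M = 5.82×10⁻³
  option C: M = 4.54×10⁻³
Option L has the largest M.

option L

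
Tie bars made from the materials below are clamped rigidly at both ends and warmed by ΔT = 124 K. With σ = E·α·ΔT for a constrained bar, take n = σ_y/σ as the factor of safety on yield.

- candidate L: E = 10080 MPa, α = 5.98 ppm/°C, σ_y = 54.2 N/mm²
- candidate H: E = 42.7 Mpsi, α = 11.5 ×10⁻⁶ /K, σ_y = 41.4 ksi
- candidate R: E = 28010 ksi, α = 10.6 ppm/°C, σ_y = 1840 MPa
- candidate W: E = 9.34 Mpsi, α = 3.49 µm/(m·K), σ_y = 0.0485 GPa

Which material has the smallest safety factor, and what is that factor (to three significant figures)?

Converting E to GPa, α to ×10⁻⁶/K, σ_y to MPa, then σ and n for each:
  candidate L: E = 10.08, α = 5.98, σ_y = 54.20 → σ = 7.47 MPa, n = 7.25
  candidate H: E = 294.4, α = 11.5, σ_y = 285.4 → σ = 420 MPa, n = 0.680
  candidate R: E = 193.1, α = 10.6, σ_y = 1840 → σ = 254 MPa, n = 7.25
  candidate W: E = 64.40, α = 3.49, σ_y = 48.50 → σ = 27.9 MPa, n = 1.74
Candidate H has the lowest safety factor, n = 0.680.

candidate H, n = 0.680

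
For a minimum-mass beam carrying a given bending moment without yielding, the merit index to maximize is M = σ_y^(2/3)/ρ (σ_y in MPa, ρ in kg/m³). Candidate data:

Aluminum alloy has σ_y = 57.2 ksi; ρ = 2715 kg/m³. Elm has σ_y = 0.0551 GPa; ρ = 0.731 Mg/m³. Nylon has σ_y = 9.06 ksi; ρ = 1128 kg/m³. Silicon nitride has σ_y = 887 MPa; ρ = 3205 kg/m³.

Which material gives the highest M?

In SI units:
  aluminum alloy: σ_y = 394.4 MPa, ρ = 2715 kg/m³
  elm: σ_y = 55.10 MPa, ρ = 731.0 kg/m³
  nylon: σ_y = 62.47 MPa, ρ = 1128 kg/m³
  silicon nitride: σ_y = 887.0 MPa, ρ = 3205 kg/m³
  silicon nitride: M = 28.8×10⁻³
  elm: M = 19.8×10⁻³
  aluminum alloy: M = 19.8×10⁻³
  nylon: M = 14.0×10⁻³
Highest index: silicon nitride.

silicon nitride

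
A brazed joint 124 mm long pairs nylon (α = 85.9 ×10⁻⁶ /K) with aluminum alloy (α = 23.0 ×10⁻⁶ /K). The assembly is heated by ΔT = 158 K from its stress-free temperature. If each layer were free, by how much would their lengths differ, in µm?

Δα = |85.9 − 23.0|×10⁻⁶/K = 62.9×10⁻⁶/K.
ΔL_mismatch = Δα·L·ΔT = 62.9×10⁻⁶ × 124.0 mm × 158.0 K = 1230 µm.

1230 µm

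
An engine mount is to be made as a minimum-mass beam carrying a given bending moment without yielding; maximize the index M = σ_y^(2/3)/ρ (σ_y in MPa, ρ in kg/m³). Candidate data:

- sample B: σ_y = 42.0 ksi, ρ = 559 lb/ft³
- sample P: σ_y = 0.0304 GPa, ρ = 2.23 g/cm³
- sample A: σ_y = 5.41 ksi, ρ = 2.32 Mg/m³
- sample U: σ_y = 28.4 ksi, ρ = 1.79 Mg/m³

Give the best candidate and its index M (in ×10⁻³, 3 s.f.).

sample U, M = 18.8×10⁻³

Convert each candidate to consistent units, then evaluate M:
  sample B: σ_y = 289.6 MPa, ρ = 8954 kg/m³
  sample P: σ_y = 30.40 MPa, ρ = 2230 kg/m³
  sample A: σ_y = 37.30 MPa, ρ = 2320 kg/m³
  sample U: σ_y = 195.8 MPa, ρ = 1790 kg/m³
  sample U: M = 18.8×10⁻³
  sample B: M = 4.89×10⁻³
  sample A: M = 4.81×10⁻³
  sample P: M = 4.37×10⁻³
Sample U ranks first.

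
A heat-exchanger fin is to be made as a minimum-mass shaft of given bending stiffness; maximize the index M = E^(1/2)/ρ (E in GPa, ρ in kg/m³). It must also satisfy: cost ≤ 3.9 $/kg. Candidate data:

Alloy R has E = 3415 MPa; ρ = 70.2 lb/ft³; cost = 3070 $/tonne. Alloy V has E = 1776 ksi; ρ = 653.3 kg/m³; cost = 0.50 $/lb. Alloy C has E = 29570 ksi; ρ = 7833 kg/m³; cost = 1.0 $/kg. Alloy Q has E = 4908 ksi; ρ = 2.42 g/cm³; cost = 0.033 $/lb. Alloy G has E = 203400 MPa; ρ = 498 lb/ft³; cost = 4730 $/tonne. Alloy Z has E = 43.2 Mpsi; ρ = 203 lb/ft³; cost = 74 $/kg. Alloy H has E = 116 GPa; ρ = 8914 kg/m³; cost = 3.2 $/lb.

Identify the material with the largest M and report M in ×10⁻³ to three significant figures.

alloy V, M = 5.36×10⁻³

Screen on constraints: cost ≤ 3.9 $/kg. Survivors: alloy R, alloy V, alloy C, alloy Q.
Putting every candidate on a common basis:
  alloy R: E = 3.415 GPa, ρ = 1124 kg/m³
  alloy V: E = 12.25 GPa, ρ = 653.3 kg/m³
  alloy C: E = 203.9 GPa, ρ = 7833 kg/m³
  alloy Q: E = 33.84 GPa, ρ = 2420 kg/m³
  alloy V: M = 5.36×10⁻³
  alloy Q: M = 2.40×10⁻³
  alloy C: M = 1.82×10⁻³
  alloy R: M = 1.64×10⁻³
Alloy V has the largest M.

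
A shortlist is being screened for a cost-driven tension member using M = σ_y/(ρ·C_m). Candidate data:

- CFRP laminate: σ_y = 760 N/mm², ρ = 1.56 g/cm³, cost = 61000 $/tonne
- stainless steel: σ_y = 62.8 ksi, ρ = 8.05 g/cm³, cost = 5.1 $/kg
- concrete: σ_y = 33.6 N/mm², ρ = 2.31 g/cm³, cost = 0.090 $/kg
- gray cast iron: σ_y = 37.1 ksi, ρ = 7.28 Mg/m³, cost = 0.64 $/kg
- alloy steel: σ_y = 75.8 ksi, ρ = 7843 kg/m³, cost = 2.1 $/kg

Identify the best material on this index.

concrete

Convert each candidate to consistent units, then evaluate M:
  CFRP laminate: σ_y = 760.0 MPa, ρ = 1560 kg/m³, cost = 61.00 $/kg
  stainless steel: σ_y = 433.0 MPa, ρ = 8050 kg/m³, cost = 5.100 $/kg
  concrete: σ_y = 33.60 MPa, ρ = 2310 kg/m³, cost = 0.09000 $/kg
  gray cast iron: σ_y = 255.8 MPa, ρ = 7280 kg/m³, cost = 0.6400 $/kg
  alloy steel: σ_y = 522.6 MPa, ρ = 7843 kg/m³, cost = 2.100 $/kg
  concrete: M = 162 kN·m per $
  gray cast iron: M = 54.9 kN·m per $
  alloy steel: M = 31.7 kN·m per $
  stainless steel: M = 10.5 kN·m per $
  CFRP laminate: M = 7.99 kN·m per $
The maximum is for concrete.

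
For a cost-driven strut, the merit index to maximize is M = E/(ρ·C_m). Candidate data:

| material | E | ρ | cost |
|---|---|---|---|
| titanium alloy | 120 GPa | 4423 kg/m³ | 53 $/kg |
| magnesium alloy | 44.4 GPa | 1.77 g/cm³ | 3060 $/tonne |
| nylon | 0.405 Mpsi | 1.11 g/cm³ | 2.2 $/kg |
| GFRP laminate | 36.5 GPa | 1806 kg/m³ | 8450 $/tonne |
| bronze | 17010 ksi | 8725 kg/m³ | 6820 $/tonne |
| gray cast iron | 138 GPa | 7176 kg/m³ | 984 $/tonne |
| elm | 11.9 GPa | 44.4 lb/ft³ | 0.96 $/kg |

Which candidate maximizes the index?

gray cast iron

Normalizing units and computing the index:
  titanium alloy: E = 120.0 GPa, ρ = 4423 kg/m³, cost = 53.00 $/kg
  magnesium alloy: E = 44.40 GPa, ρ = 1770 kg/m³, cost = 3.060 $/kg
  nylon: E = 2.792 GPa, ρ = 1110 kg/m³, cost = 2.200 $/kg
  GFRP laminate: E = 36.50 GPa, ρ = 1806 kg/m³, cost = 8.450 $/kg
  bronze: E = 117.3 GPa, ρ = 8725 kg/m³, cost = 6.820 $/kg
  gray cast iron: E = 138.0 GPa, ρ = 7176 kg/m³, cost = 0.9840 $/kg
  elm: E = 11.90 GPa, ρ = 711.2 kg/m³, cost = 0.9600 $/kg
  gray cast iron: M = 19.5 MN·m per $
  elm: M = 17.4 MN·m per $
  magnesium alloy: M = 8.20 MN·m per $
  GFRP laminate: M = 2.39 MN·m per $
  bronze: M = 1.97 MN·m per $
  nylon: M = 1.14 MN·m per $
  titanium alloy: M = 0.512 MN·m per $
The maximum is for gray cast iron.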